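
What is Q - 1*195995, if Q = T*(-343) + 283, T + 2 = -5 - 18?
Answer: -187137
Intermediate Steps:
T = -25 (T = -2 + (-5 - 18) = -2 - 23 = -25)
Q = 8858 (Q = -25*(-343) + 283 = 8575 + 283 = 8858)
Q - 1*195995 = 8858 - 1*195995 = 8858 - 195995 = -187137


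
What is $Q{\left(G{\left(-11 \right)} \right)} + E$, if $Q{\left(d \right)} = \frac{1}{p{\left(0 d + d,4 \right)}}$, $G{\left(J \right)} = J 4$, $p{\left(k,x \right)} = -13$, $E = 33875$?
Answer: $\frac{440374}{13} \approx 33875.0$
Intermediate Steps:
$G{\left(J \right)} = 4 J$
$Q{\left(d \right)} = - \frac{1}{13}$ ($Q{\left(d \right)} = \frac{1}{-13} = - \frac{1}{13}$)
$Q{\left(G{\left(-11 \right)} \right)} + E = - \frac{1}{13} + 33875 = \frac{440374}{13}$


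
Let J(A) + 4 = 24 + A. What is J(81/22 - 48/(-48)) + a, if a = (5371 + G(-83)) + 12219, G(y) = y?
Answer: 385697/22 ≈ 17532.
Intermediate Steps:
J(A) = 20 + A (J(A) = -4 + (24 + A) = 20 + A)
a = 17507 (a = (5371 - 83) + 12219 = 5288 + 12219 = 17507)
J(81/22 - 48/(-48)) + a = (20 + (81/22 - 48/(-48))) + 17507 = (20 + (81*(1/22) - 48*(-1/48))) + 17507 = (20 + (81/22 + 1)) + 17507 = (20 + 103/22) + 17507 = 543/22 + 17507 = 385697/22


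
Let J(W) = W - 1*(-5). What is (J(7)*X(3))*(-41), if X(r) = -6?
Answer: 2952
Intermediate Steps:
J(W) = 5 + W (J(W) = W + 5 = 5 + W)
(J(7)*X(3))*(-41) = ((5 + 7)*(-6))*(-41) = (12*(-6))*(-41) = -72*(-41) = 2952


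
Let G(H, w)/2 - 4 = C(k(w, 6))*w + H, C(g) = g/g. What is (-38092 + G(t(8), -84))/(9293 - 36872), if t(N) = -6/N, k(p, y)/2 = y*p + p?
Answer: 76507/55158 ≈ 1.3871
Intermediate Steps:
k(p, y) = 2*p + 2*p*y (k(p, y) = 2*(y*p + p) = 2*(p*y + p) = 2*(p + p*y) = 2*p + 2*p*y)
C(g) = 1
G(H, w) = 8 + 2*H + 2*w (G(H, w) = 8 + 2*(1*w + H) = 8 + 2*(w + H) = 8 + 2*(H + w) = 8 + (2*H + 2*w) = 8 + 2*H + 2*w)
(-38092 + G(t(8), -84))/(9293 - 36872) = (-38092 + (8 + 2*(-6/8) + 2*(-84)))/(9293 - 36872) = (-38092 + (8 + 2*(-6*1/8) - 168))/(-27579) = (-38092 + (8 + 2*(-3/4) - 168))*(-1/27579) = (-38092 + (8 - 3/2 - 168))*(-1/27579) = (-38092 - 323/2)*(-1/27579) = -76507/2*(-1/27579) = 76507/55158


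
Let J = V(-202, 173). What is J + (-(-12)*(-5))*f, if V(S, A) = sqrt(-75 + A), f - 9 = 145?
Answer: -9240 + 7*sqrt(2) ≈ -9230.1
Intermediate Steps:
f = 154 (f = 9 + 145 = 154)
J = 7*sqrt(2) (J = sqrt(-75 + 173) = sqrt(98) = 7*sqrt(2) ≈ 9.8995)
J + (-(-12)*(-5))*f = 7*sqrt(2) - (-12)*(-5)*154 = 7*sqrt(2) - 6*10*154 = 7*sqrt(2) - 60*154 = 7*sqrt(2) - 9240 = -9240 + 7*sqrt(2)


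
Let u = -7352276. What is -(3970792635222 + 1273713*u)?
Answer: 5393896885566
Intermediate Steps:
-(3970792635222 + 1273713*u) = -1273713/(1/(-7352276 + 3117494)) = -1273713/(1/(-4234782)) = -1273713/(-1/4234782) = -1273713*(-4234782) = 5393896885566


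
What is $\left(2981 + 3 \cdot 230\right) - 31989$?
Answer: $-28318$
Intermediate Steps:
$\left(2981 + 3 \cdot 230\right) - 31989 = \left(2981 + 690\right) - 31989 = 3671 - 31989 = -28318$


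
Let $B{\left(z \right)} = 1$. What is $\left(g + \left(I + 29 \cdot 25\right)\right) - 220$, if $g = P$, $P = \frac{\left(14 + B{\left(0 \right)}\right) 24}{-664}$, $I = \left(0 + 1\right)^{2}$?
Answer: $\frac{41953}{83} \approx 505.46$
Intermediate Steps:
$I = 1$ ($I = 1^{2} = 1$)
$P = - \frac{45}{83}$ ($P = \frac{\left(14 + 1\right) 24}{-664} = 15 \cdot 24 \left(- \frac{1}{664}\right) = 360 \left(- \frac{1}{664}\right) = - \frac{45}{83} \approx -0.54217$)
$g = - \frac{45}{83} \approx -0.54217$
$\left(g + \left(I + 29 \cdot 25\right)\right) - 220 = \left(- \frac{45}{83} + \left(1 + 29 \cdot 25\right)\right) - 220 = \left(- \frac{45}{83} + \left(1 + 725\right)\right) - 220 = \left(- \frac{45}{83} + 726\right) - 220 = \frac{60213}{83} - 220 = \frac{41953}{83}$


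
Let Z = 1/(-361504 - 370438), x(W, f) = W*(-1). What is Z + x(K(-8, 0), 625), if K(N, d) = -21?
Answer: 15370781/731942 ≈ 21.000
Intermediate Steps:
x(W, f) = -W
Z = -1/731942 (Z = 1/(-731942) = -1/731942 ≈ -1.3662e-6)
Z + x(K(-8, 0), 625) = -1/731942 - 1*(-21) = -1/731942 + 21 = 15370781/731942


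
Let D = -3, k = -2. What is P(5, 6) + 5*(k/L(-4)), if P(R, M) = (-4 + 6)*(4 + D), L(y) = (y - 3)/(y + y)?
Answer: -66/7 ≈ -9.4286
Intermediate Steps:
L(y) = (-3 + y)/(2*y) (L(y) = (-3 + y)/((2*y)) = (-3 + y)*(1/(2*y)) = (-3 + y)/(2*y))
P(R, M) = 2 (P(R, M) = (-4 + 6)*(4 - 3) = 2*1 = 2)
P(5, 6) + 5*(k/L(-4)) = 2 + 5*(-2*(-8/(-3 - 4))) = 2 + 5*(-2/((½)*(-¼)*(-7))) = 2 + 5*(-2/7/8) = 2 + 5*(-2*8/7) = 2 + 5*(-16/7) = 2 - 80/7 = -66/7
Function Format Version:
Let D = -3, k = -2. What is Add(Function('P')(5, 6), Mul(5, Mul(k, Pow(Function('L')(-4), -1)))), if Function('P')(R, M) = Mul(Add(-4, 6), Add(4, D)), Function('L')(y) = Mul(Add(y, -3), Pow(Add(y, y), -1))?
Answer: Rational(-66, 7) ≈ -9.4286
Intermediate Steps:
Function('L')(y) = Mul(Rational(1, 2), Pow(y, -1), Add(-3, y)) (Function('L')(y) = Mul(Add(-3, y), Pow(Mul(2, y), -1)) = Mul(Add(-3, y), Mul(Rational(1, 2), Pow(y, -1))) = Mul(Rational(1, 2), Pow(y, -1), Add(-3, y)))
Function('P')(R, M) = 2 (Function('P')(R, M) = Mul(Add(-4, 6), Add(4, -3)) = Mul(2, 1) = 2)
Add(Function('P')(5, 6), Mul(5, Mul(k, Pow(Function('L')(-4), -1)))) = Add(2, Mul(5, Mul(-2, Pow(Mul(Rational(1, 2), Pow(-4, -1), Add(-3, -4)), -1)))) = Add(2, Mul(5, Mul(-2, Pow(Mul(Rational(1, 2), Rational(-1, 4), -7), -1)))) = Add(2, Mul(5, Mul(-2, Pow(Rational(7, 8), -1)))) = Add(2, Mul(5, Mul(-2, Rational(8, 7)))) = Add(2, Mul(5, Rational(-16, 7))) = Add(2, Rational(-80, 7)) = Rational(-66, 7)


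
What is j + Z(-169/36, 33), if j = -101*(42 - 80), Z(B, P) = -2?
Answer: 3836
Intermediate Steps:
j = 3838 (j = -101*(-38) = 3838)
j + Z(-169/36, 33) = 3838 - 2 = 3836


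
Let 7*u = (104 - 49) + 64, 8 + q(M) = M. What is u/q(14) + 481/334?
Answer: 2141/501 ≈ 4.2735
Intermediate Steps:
q(M) = -8 + M
u = 17 (u = ((104 - 49) + 64)/7 = (55 + 64)/7 = (⅐)*119 = 17)
u/q(14) + 481/334 = 17/(-8 + 14) + 481/334 = 17/6 + 481*(1/334) = 17*(⅙) + 481/334 = 17/6 + 481/334 = 2141/501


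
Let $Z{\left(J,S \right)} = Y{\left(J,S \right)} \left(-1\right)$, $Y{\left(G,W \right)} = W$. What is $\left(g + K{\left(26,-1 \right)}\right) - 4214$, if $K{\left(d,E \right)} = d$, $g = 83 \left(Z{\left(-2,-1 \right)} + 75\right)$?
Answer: $2120$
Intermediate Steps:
$Z{\left(J,S \right)} = - S$ ($Z{\left(J,S \right)} = S \left(-1\right) = - S$)
$g = 6308$ ($g = 83 \left(\left(-1\right) \left(-1\right) + 75\right) = 83 \left(1 + 75\right) = 83 \cdot 76 = 6308$)
$\left(g + K{\left(26,-1 \right)}\right) - 4214 = \left(6308 + 26\right) - 4214 = 6334 - 4214 = 2120$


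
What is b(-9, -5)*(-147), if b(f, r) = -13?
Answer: 1911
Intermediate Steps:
b(-9, -5)*(-147) = -13*(-147) = 1911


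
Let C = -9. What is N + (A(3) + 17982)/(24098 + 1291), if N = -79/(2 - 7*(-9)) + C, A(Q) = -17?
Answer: -1206967/126945 ≈ -9.5078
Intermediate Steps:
N = -664/65 (N = -79/(2 - 7*(-9)) - 9 = -79/(2 + 63) - 9 = -79/65 - 9 = -664/65 ≈ -10.215)
N + (A(3) + 17982)/(24098 + 1291) = -664/65 + (-17 + 17982)/(24098 + 1291) = -664/65 + 17965/25389 = -1206967/126945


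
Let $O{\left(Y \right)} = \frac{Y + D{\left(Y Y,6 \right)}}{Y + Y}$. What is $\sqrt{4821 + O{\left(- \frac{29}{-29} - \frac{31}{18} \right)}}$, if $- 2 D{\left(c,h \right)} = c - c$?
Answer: $\frac{\sqrt{19286}}{2} \approx 69.437$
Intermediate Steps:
$D{\left(c,h \right)} = 0$ ($D{\left(c,h \right)} = - \frac{c - c}{2} = \left(- \frac{1}{2}\right) 0 = 0$)
$O{\left(Y \right)} = \frac{1}{2}$ ($O{\left(Y \right)} = \frac{Y + 0}{Y + Y} = \frac{Y}{2 Y} = Y \frac{1}{2 Y} = \frac{1}{2}$)
$\sqrt{4821 + O{\left(- \frac{29}{-29} - \frac{31}{18} \right)}} = \sqrt{4821 + \frac{1}{2}} = \sqrt{\frac{9643}{2}} = \frac{\sqrt{19286}}{2}$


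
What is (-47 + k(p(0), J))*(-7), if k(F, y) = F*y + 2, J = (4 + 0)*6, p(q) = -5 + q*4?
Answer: 1155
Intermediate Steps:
p(q) = -5 + 4*q
J = 24 (J = 4*6 = 24)
k(F, y) = 2 + F*y
(-47 + k(p(0), J))*(-7) = (-47 + (2 + (-5 + 4*0)*24))*(-7) = (-47 + (2 + (-5 + 0)*24))*(-7) = (-47 + (2 - 5*24))*(-7) = (-47 + (2 - 120))*(-7) = (-47 - 118)*(-7) = -165*(-7) = 1155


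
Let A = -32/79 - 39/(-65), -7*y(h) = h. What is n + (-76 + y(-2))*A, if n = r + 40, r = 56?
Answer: 6418/79 ≈ 81.240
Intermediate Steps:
y(h) = -h/7
n = 96 (n = 56 + 40 = 96)
A = 77/395 (A = -32*1/79 - 39*(-1/65) = -32/79 + ⅗ = 77/395 ≈ 0.19494)
n + (-76 + y(-2))*A = 96 + (-76 - ⅐*(-2))*(77/395) = 96 + (-76 + 2/7)*(77/395) = 96 - 530/7*77/395 = 96 - 1166/79 = 6418/79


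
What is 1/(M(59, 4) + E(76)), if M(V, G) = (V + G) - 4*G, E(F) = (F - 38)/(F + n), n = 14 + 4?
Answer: 47/2228 ≈ 0.021095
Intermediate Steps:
n = 18
E(F) = (-38 + F)/(18 + F) (E(F) = (F - 38)/(F + 18) = (-38 + F)/(18 + F))
M(V, G) = V - 3*G (M(V, G) = (G + V) - 4*G = V - 3*G)
1/(M(59, 4) + E(76)) = 1/((59 - 3*4) + (-38 + 76)/(18 + 76)) = 1/((59 - 12) + 38/94) = 1/(47 + (1/94)*38) = 1/(47 + 19/47) = 1/(2228/47) = 47/2228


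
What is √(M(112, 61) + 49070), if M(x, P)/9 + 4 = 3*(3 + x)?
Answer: √52139 ≈ 228.34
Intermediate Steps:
M(x, P) = 45 + 27*x (M(x, P) = -36 + 9*(3*(3 + x)) = -36 + 9*(9 + 3*x) = -36 + (81 + 27*x) = 45 + 27*x)
√(M(112, 61) + 49070) = √((45 + 27*112) + 49070) = √((45 + 3024) + 49070) = √(3069 + 49070) = √52139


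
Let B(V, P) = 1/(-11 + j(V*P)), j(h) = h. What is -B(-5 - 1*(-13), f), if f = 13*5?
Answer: -1/509 ≈ -0.0019646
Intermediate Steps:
f = 65
B(V, P) = 1/(-11 + P*V) (B(V, P) = 1/(-11 + V*P) = 1/(-11 + P*V))
-B(-5 - 1*(-13), f) = -1/(-11 + 65*(-5 - 1*(-13))) = -1/(-11 + 65*(-5 + 13)) = -1/(-11 + 65*8) = -1/(-11 + 520) = -1/509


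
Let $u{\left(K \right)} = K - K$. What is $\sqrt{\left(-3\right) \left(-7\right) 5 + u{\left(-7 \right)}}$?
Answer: $\sqrt{105} \approx 10.247$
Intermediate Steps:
$u{\left(K \right)} = 0$
$\sqrt{\left(-3\right) \left(-7\right) 5 + u{\left(-7 \right)}} = \sqrt{\left(-3\right) \left(-7\right) 5 + 0} = \sqrt{21 \cdot 5 + 0} = \sqrt{105 + 0} = \sqrt{105}$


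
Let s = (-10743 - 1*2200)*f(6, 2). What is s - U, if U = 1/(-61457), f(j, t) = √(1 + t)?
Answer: 1/61457 - 12943*√3 ≈ -22418.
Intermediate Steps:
U = -1/61457 ≈ -1.6272e-5
s = -12943*√3 (s = (-10743 - 1*2200)*√(1 + 2) = (-10743 - 2200)*√3 = -12943*√3 ≈ -22418.)
s - U = -12943*√3 - 1*(-1/61457) = -12943*√3 + 1/61457 = 1/61457 - 12943*√3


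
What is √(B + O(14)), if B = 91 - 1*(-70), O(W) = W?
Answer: 5*√7 ≈ 13.229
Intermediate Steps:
B = 161 (B = 91 + 70 = 161)
√(B + O(14)) = √(161 + 14) = √175 = 5*√7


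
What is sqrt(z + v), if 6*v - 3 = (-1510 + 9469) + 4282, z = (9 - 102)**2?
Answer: sqrt(96207)/3 ≈ 103.39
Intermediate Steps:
z = 8649 (z = (-93)**2 = 8649)
v = 6122/3 (v = 1/2 + ((-1510 + 9469) + 4282)/6 = 1/2 + (7959 + 4282)/6 = 1/2 + (1/6)*12241 = 1/2 + 12241/6 = 6122/3 ≈ 2040.7)
sqrt(z + v) = sqrt(8649 + 6122/3) = sqrt(32069/3) = sqrt(96207)/3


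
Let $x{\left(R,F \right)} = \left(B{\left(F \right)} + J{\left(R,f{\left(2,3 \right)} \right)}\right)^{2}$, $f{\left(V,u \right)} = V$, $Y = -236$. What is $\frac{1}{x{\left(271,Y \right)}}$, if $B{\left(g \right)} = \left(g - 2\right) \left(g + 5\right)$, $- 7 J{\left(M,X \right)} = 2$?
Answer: $\frac{49}{148104904336} \approx 3.3085 \cdot 10^{-10}$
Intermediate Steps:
$J{\left(M,X \right)} = - \frac{2}{7}$ ($J{\left(M,X \right)} = \left(- \frac{1}{7}\right) 2 = - \frac{2}{7}$)
$B{\left(g \right)} = \left(-2 + g\right) \left(5 + g\right)$
$x{\left(R,F \right)} = \left(- \frac{72}{7} + F^{2} + 3 F\right)^{2}$ ($x{\left(R,F \right)} = \left(\left(-10 + F^{2} + 3 F\right) - \frac{2}{7}\right)^{2} = \left(- \frac{72}{7} + F^{2} + 3 F\right)^{2}$)
$\frac{1}{x{\left(271,Y \right)}} = \frac{1}{\frac{1}{49} \left(-72 + 7 \left(-236\right)^{2} + 21 \left(-236\right)\right)^{2}} = \frac{1}{\frac{1}{49} \left(-72 + 7 \cdot 55696 - 4956\right)^{2}} = \frac{1}{\frac{1}{49} \left(-72 + 389872 - 4956\right)^{2}} = \frac{1}{\frac{1}{49} \cdot 384844^{2}} = \frac{1}{\frac{1}{49} \cdot 148104904336} = \frac{1}{\frac{148104904336}{49}} = \frac{49}{148104904336}$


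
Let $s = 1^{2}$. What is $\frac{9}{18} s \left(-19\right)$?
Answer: $- \frac{19}{2} \approx -9.5$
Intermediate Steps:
$s = 1$
$\frac{9}{18} s \left(-19\right) = \frac{9}{18} \cdot 1 \left(-19\right) = 9 \cdot \frac{1}{18} \cdot 1 \left(-19\right) = \frac{1}{2} \cdot 1 \left(-19\right) = \frac{1}{2} \left(-19\right) = - \frac{19}{2}$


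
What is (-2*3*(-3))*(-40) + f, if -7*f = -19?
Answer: -5021/7 ≈ -717.29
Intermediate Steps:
f = 19/7 (f = -1/7*(-19) = 19/7 ≈ 2.7143)
(-2*3*(-3))*(-40) + f = (-2*3*(-3))*(-40) + 19/7 = -6*(-3)*(-40) + 19/7 = 18*(-40) + 19/7 = -720 + 19/7 = -5021/7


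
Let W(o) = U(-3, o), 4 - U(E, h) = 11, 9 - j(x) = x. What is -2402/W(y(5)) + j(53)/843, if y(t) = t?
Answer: 2024578/5901 ≈ 343.09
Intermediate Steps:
j(x) = 9 - x
U(E, h) = -7 (U(E, h) = 4 - 1*11 = 4 - 11 = -7)
W(o) = -7
-2402/W(y(5)) + j(53)/843 = -2402/(-7) + (9 - 1*53)/843 = -2402*(-⅐) + (9 - 53)*(1/843) = 2402/7 - 44*1/843 = 2402/7 - 44/843 = 2024578/5901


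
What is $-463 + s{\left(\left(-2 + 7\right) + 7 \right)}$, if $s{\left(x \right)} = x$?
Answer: $-451$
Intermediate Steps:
$-463 + s{\left(\left(-2 + 7\right) + 7 \right)} = -463 + \left(\left(-2 + 7\right) + 7\right) = -463 + \left(5 + 7\right) = -463 + 12 = -451$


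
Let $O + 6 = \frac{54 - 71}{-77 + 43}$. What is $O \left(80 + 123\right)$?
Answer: $- \frac{2233}{2} \approx -1116.5$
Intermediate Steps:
$O = - \frac{11}{2}$ ($O = -6 + \frac{54 - 71}{-77 + 43} = -6 - \frac{17}{-34} = -6 - - \frac{1}{2} = -6 + \frac{1}{2} = - \frac{11}{2} \approx -5.5$)
$O \left(80 + 123\right) = - \frac{11 \left(80 + 123\right)}{2} = \left(- \frac{11}{2}\right) 203 = - \frac{2233}{2}$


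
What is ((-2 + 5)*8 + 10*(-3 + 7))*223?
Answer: 14272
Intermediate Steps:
((-2 + 5)*8 + 10*(-3 + 7))*223 = (3*8 + 10*4)*223 = (24 + 40)*223 = 64*223 = 14272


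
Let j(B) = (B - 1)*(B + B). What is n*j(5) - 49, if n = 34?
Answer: 1311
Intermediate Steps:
j(B) = 2*B*(-1 + B) (j(B) = (-1 + B)*(2*B) = 2*B*(-1 + B))
n*j(5) - 49 = 34*(2*5*(-1 + 5)) - 49 = 34*(2*5*4) - 49 = 34*40 - 49 = 1360 - 49 = 1311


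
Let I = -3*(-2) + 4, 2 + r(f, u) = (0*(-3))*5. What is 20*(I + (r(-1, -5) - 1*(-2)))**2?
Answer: 2000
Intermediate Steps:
r(f, u) = -2 (r(f, u) = -2 + (0*(-3))*5 = -2 + 0*5 = -2 + 0 = -2)
I = 10 (I = 6 + 4 = 10)
20*(I + (r(-1, -5) - 1*(-2)))**2 = 20*(10 + (-2 - 1*(-2)))**2 = 20*(10 + (-2 + 2))**2 = 20*(10 + 0)**2 = 20*10**2 = 20*100 = 2000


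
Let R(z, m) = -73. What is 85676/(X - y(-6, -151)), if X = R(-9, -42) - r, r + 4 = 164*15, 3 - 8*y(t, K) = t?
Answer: -685408/20241 ≈ -33.862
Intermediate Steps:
y(t, K) = 3/8 - t/8
r = 2456 (r = -4 + 164*15 = -4 + 2460 = 2456)
X = -2529 (X = -73 - 1*2456 = -73 - 2456 = -2529)
85676/(X - y(-6, -151)) = 85676/(-2529 - (3/8 - 1/8*(-6))) = 85676/(-2529 - (3/8 + 3/4)) = 85676/(-2529 - 1*9/8) = 85676/(-2529 - 9/8) = 85676/(-20241/8) = 85676*(-8/20241) = -685408/20241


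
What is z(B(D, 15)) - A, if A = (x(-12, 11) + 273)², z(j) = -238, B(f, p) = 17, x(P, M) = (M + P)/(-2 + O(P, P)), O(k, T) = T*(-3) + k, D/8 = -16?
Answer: -36175217/484 ≈ -74742.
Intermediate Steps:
D = -128 (D = 8*(-16) = -128)
O(k, T) = k - 3*T (O(k, T) = -3*T + k = k - 3*T)
x(P, M) = (M + P)/(-2 - 2*P) (x(P, M) = (M + P)/(-2 + (P - 3*P)) = (M + P)/(-2 - 2*P))
A = 36060025/484 (A = ((11 - 12)/(2*(-1 - 1*(-12))) + 273)² = ((½)*(-1)/(-1 + 12) + 273)² = ((½)*(-1)/11 + 273)² = ((½)*(1/11)*(-1) + 273)² = (-1/22 + 273)² = (6005/22)² = 36060025/484 ≈ 74504.)
z(B(D, 15)) - A = -238 - 1*36060025/484 = -238 - 36060025/484 = -36175217/484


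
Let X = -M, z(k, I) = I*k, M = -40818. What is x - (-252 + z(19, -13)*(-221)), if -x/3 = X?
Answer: -176789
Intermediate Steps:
X = 40818 (X = -1*(-40818) = 40818)
x = -122454 (x = -3*40818 = -122454)
x - (-252 + z(19, -13)*(-221)) = -122454 - (-252 - 13*19*(-221)) = -122454 - (-252 - 247*(-221)) = -122454 - (-252 + 54587) = -122454 - 1*54335 = -122454 - 54335 = -176789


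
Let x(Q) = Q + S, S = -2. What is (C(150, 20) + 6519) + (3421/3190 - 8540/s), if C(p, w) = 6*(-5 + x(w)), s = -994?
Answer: 136031211/20590 ≈ 6606.7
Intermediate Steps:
x(Q) = -2 + Q (x(Q) = Q - 2 = -2 + Q)
C(p, w) = -42 + 6*w (C(p, w) = 6*(-5 + (-2 + w)) = 6*(-7 + w) = -42 + 6*w)
(C(150, 20) + 6519) + (3421/3190 - 8540/s) = ((-42 + 6*20) + 6519) + (3421/3190 - 8540/(-994)) = ((-42 + 120) + 6519) + (3421*(1/3190) - 8540*(-1/994)) = (78 + 6519) + (311/290 + 610/71) = 6597 + 198981/20590 = 136031211/20590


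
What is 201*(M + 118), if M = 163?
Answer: 56481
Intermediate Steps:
201*(M + 118) = 201*(163 + 118) = 201*281 = 56481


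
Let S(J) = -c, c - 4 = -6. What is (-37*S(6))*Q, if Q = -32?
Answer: 2368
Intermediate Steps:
c = -2 (c = 4 - 6 = -2)
S(J) = 2 (S(J) = -1*(-2) = 2)
(-37*S(6))*Q = -37*2*(-32) = -74*(-32) = 2368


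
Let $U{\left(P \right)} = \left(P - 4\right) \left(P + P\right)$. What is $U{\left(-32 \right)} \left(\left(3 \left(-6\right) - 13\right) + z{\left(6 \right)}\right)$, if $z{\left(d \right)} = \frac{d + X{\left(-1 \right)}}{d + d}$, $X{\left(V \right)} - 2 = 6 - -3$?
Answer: $-68160$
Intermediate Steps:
$U{\left(P \right)} = 2 P \left(-4 + P\right)$ ($U{\left(P \right)} = \left(-4 + P\right) 2 P = 2 P \left(-4 + P\right)$)
$X{\left(V \right)} = 11$ ($X{\left(V \right)} = 2 + \left(6 - -3\right) = 2 + \left(6 + 3\right) = 2 + 9 = 11$)
$z{\left(d \right)} = \frac{11 + d}{2 d}$ ($z{\left(d \right)} = \frac{d + 11}{d + d} = \frac{11 + d}{2 d}$)
$U{\left(-32 \right)} \left(\left(3 \left(-6\right) - 13\right) + z{\left(6 \right)}\right) = 2 \left(-32\right) \left(-4 - 32\right) \left(\left(3 \left(-6\right) - 13\right) + \frac{11 + 6}{2 \cdot 6}\right) = 2 \left(-32\right) \left(-36\right) \left(\left(-18 - 13\right) + \frac{1}{2} \cdot \frac{1}{6} \cdot 17\right) = 2304 \left(-31 + \frac{17}{12}\right) = 2304 \left(- \frac{355}{12}\right) = -68160$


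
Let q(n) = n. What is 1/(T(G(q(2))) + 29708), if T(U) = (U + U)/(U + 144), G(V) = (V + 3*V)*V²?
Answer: 11/326792 ≈ 3.3661e-5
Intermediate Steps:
G(V) = 4*V³ (G(V) = (4*V)*V² = 4*V³)
T(U) = 2*U/(144 + U) (T(U) = (2*U)/(144 + U) = 2*U/(144 + U))
1/(T(G(q(2))) + 29708) = 1/(2*(4*2³)/(144 + 4*2³) + 29708) = 1/(2*(4*8)/(144 + 4*8) + 29708) = 1/(2*32/(144 + 32) + 29708) = 1/(2*32/176 + 29708) = 1/(2*32*(1/176) + 29708) = 1/(4/11 + 29708) = 1/(326792/11) = 11/326792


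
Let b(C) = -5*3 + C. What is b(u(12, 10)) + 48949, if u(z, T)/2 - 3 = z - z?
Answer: 48940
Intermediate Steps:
u(z, T) = 6 (u(z, T) = 6 + 2*(z - z) = 6 + 2*0 = 6 + 0 = 6)
b(C) = -15 + C
b(u(12, 10)) + 48949 = (-15 + 6) + 48949 = -9 + 48949 = 48940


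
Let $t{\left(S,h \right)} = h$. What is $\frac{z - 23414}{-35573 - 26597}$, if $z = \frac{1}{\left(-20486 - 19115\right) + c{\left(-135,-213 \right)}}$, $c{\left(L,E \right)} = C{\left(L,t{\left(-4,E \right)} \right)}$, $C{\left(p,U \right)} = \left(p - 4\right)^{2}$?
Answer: $\frac{474835921}{1260807600} \approx 0.37661$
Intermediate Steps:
$C{\left(p,U \right)} = \left(-4 + p\right)^{2}$
$c{\left(L,E \right)} = \left(-4 + L\right)^{2}$
$z = - \frac{1}{20280}$ ($z = \frac{1}{\left(-20486 - 19115\right) + \left(-4 - 135\right)^{2}} = \frac{1}{-39601 + \left(-139\right)^{2}} = \frac{1}{-39601 + 19321} = \frac{1}{-20280} = - \frac{1}{20280} \approx -4.931 \cdot 10^{-5}$)
$\frac{z - 23414}{-35573 - 26597} = \frac{- \frac{1}{20280} - 23414}{-35573 - 26597} = - \frac{474835921}{20280 \left(-62170\right)} = \left(- \frac{474835921}{20280}\right) \left(- \frac{1}{62170}\right) = \frac{474835921}{1260807600}$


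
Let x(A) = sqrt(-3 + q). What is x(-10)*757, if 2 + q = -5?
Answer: 757*I*sqrt(10) ≈ 2393.8*I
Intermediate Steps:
q = -7 (q = -2 - 5 = -7)
x(A) = I*sqrt(10) (x(A) = sqrt(-3 - 7) = sqrt(-10) = I*sqrt(10))
x(-10)*757 = (I*sqrt(10))*757 = 757*I*sqrt(10)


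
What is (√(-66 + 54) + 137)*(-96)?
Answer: -13152 - 192*I*√3 ≈ -13152.0 - 332.55*I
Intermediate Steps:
(√(-66 + 54) + 137)*(-96) = (√(-12) + 137)*(-96) = (2*I*√3 + 137)*(-96) = (137 + 2*I*√3)*(-96) = -13152 - 192*I*√3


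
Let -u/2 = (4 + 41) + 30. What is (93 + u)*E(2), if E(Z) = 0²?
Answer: 0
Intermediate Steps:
E(Z) = 0
u = -150 (u = -2*((4 + 41) + 30) = -2*(45 + 30) = -2*75 = -150)
(93 + u)*E(2) = (93 - 150)*0 = -57*0 = 0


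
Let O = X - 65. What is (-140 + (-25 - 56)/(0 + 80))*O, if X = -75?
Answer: 78967/4 ≈ 19742.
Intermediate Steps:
O = -140 (O = -75 - 65 = -140)
(-140 + (-25 - 56)/(0 + 80))*O = (-140 + (-25 - 56)/(0 + 80))*(-140) = (-140 - 81/80)*(-140) = -11281/80*(-140) = 78967/4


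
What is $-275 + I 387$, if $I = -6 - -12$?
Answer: $2047$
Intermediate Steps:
$I = 6$ ($I = -6 + 12 = 6$)
$-275 + I 387 = -275 + 6 \cdot 387 = -275 + 2322 = 2047$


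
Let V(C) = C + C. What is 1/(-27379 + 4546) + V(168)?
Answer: 7671887/22833 ≈ 336.00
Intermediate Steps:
V(C) = 2*C
1/(-27379 + 4546) + V(168) = 1/(-27379 + 4546) + 2*168 = 1/(-22833) + 336 = -1/22833 + 336 = 7671887/22833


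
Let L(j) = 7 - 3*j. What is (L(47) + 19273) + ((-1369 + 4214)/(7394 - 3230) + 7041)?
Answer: 109016365/4164 ≈ 26181.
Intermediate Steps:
(L(47) + 19273) + ((-1369 + 4214)/(7394 - 3230) + 7041) = ((7 - 3*47) + 19273) + ((-1369 + 4214)/(7394 - 3230) + 7041) = ((7 - 141) + 19273) + (2845/4164 + 7041) = (-134 + 19273) + (2845*(1/4164) + 7041) = 19139 + (2845/4164 + 7041) = 19139 + 29321569/4164 = 109016365/4164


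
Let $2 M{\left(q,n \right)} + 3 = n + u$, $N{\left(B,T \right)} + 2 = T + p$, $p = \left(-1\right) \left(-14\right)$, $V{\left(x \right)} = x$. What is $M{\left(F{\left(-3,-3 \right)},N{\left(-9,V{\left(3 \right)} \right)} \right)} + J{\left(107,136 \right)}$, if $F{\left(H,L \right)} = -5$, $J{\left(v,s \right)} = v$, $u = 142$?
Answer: $184$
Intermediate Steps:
$p = 14$
$N{\left(B,T \right)} = 12 + T$ ($N{\left(B,T \right)} = -2 + \left(T + 14\right) = -2 + \left(14 + T\right) = 12 + T$)
$M{\left(q,n \right)} = \frac{139}{2} + \frac{n}{2}$ ($M{\left(q,n \right)} = - \frac{3}{2} + \frac{n + 142}{2} = - \frac{3}{2} + \frac{142 + n}{2} = - \frac{3}{2} + \left(71 + \frac{n}{2}\right) = \frac{139}{2} + \frac{n}{2}$)
$M{\left(F{\left(-3,-3 \right)},N{\left(-9,V{\left(3 \right)} \right)} \right)} + J{\left(107,136 \right)} = \left(\frac{139}{2} + \frac{12 + 3}{2}\right) + 107 = \left(\frac{139}{2} + \frac{1}{2} \cdot 15\right) + 107 = \left(\frac{139}{2} + \frac{15}{2}\right) + 107 = 77 + 107 = 184$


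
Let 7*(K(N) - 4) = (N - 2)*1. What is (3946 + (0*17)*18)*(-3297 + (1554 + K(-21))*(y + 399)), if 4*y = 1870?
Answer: 37120181813/7 ≈ 5.3029e+9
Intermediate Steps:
y = 935/2 (y = (1/4)*1870 = 935/2 ≈ 467.50)
K(N) = 26/7 + N/7 (K(N) = 4 + ((N - 2)*1)/7 = 4 + ((-2 + N)*1)/7 = 4 + (-2 + N)/7 = 4 + (-2/7 + N/7) = 26/7 + N/7)
(3946 + (0*17)*18)*(-3297 + (1554 + K(-21))*(y + 399)) = (3946 + (0*17)*18)*(-3297 + (1554 + (26/7 + (1/7)*(-21)))*(935/2 + 399)) = (3946 + 0*18)*(-3297 + (1554 + (26/7 - 3))*(1733/2)) = (3946 + 0)*(-3297 + (1554 + 5/7)*(1733/2)) = 3946*(-3297 + (10883/7)*(1733/2)) = 3946*(-3297 + 18860239/14) = 3946*(18814081/14) = 37120181813/7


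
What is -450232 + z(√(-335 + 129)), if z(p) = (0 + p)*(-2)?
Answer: -450232 - 2*I*√206 ≈ -4.5023e+5 - 28.705*I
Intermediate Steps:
z(p) = -2*p (z(p) = p*(-2) = -2*p)
-450232 + z(√(-335 + 129)) = -450232 - 2*√(-335 + 129) = -450232 - 2*I*√206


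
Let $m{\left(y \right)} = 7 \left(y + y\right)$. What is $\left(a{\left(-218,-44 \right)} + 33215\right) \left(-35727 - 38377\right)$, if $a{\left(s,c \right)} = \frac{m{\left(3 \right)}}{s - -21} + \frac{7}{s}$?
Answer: $- \frac{52852486559460}{21473} \approx -2.4613 \cdot 10^{9}$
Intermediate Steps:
$m{\left(y \right)} = 14 y$ ($m{\left(y \right)} = 7 \cdot 2 y = 14 y$)
$a{\left(s,c \right)} = \frac{7}{s} + \frac{42}{21 + s}$ ($a{\left(s,c \right)} = \frac{14 \cdot 3}{s - -21} + \frac{7}{s} = \frac{42}{s + 21} + \frac{7}{s} = \frac{42}{21 + s} + \frac{7}{s} = \frac{7}{s} + \frac{42}{21 + s}$)
$\left(a{\left(-218,-44 \right)} + 33215\right) \left(-35727 - 38377\right) = \left(\frac{49 \left(3 - 218\right)}{\left(-218\right) \left(21 - 218\right)} + 33215\right) \left(-35727 - 38377\right) = \left(49 \left(- \frac{1}{218}\right) \frac{1}{-197} \left(-215\right) + 33215\right) \left(-74104\right) = \left(49 \left(- \frac{1}{218}\right) \left(- \frac{1}{197}\right) \left(-215\right) + 33215\right) \left(-74104\right) = \left(- \frac{10535}{42946} + 33215\right) \left(-74104\right) = \frac{1426440855}{42946} \left(-74104\right) = - \frac{52852486559460}{21473}$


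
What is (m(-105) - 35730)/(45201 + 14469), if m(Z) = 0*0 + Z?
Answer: -2389/3978 ≈ -0.60055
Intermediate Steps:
m(Z) = Z (m(Z) = 0 + Z = Z)
(m(-105) - 35730)/(45201 + 14469) = (-105 - 35730)/(45201 + 14469) = -35835/59670 = -35835*1/59670 = -2389/3978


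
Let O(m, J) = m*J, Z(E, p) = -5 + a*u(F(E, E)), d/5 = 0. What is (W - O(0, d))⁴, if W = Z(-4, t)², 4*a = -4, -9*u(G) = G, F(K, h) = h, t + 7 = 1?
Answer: 33232930569601/43046721 ≈ 7.7202e+5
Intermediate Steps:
t = -6 (t = -7 + 1 = -6)
u(G) = -G/9
a = -1 (a = (¼)*(-4) = -1)
d = 0 (d = 5*0 = 0)
Z(E, p) = -5 + E/9 (Z(E, p) = -5 - (-1)*E/9 = -5 + E/9)
O(m, J) = J*m
W = 2401/81 (W = (-5 + (⅑)*(-4))² = (-5 - 4/9)² = (-49/9)² = 2401/81 ≈ 29.642)
(W - O(0, d))⁴ = (2401/81 - 0*0)⁴ = (2401/81 - 1*0)⁴ = (2401/81 + 0)⁴ = (2401/81)⁴ = 33232930569601/43046721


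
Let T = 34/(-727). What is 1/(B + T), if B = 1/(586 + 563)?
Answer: -835323/38339 ≈ -21.788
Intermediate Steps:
T = -34/727 (T = 34*(-1/727) = -34/727 ≈ -0.046768)
B = 1/1149 ≈ 0.00087032
1/(B + T) = 1/(1/1149 - 34/727) = 1/(-38339/835323) = -835323/38339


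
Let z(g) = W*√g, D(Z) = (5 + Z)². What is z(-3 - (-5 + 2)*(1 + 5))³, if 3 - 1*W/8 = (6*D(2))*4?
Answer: -12395249026560*√15 ≈ -4.8007e+13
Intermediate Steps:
W = -9384 (W = 24 - 8*6*(5 + 2)²*4 = 24 - 8*6*7²*4 = 24 - 8*6*49*4 = 24 - 2352*4 = 24 - 8*1176 = 24 - 9408 = -9384)
z(g) = -9384*√g
z(-3 - (-5 + 2)*(1 + 5))³ = (-9384*√(-3 - (-5 + 2)*(1 + 5)))³ = (-9384*√(-3 - (-3)*6))³ = (-9384*√(-3 - 1*(-18)))³ = (-9384*√(-3 + 18))³ = (-9384*√15)³ = -12395249026560*√15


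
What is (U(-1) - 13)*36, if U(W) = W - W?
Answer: -468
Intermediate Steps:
U(W) = 0
(U(-1) - 13)*36 = (0 - 13)*36 = -13*36 = -468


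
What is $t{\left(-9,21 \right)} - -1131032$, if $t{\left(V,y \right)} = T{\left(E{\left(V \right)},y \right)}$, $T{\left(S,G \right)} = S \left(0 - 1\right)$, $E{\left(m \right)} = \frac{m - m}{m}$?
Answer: $1131032$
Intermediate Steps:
$E{\left(m \right)} = 0$ ($E{\left(m \right)} = \frac{0}{m} = 0$)
$T{\left(S,G \right)} = - S$ ($T{\left(S,G \right)} = S \left(-1\right) = - S$)
$t{\left(V,y \right)} = 0$ ($t{\left(V,y \right)} = \left(-1\right) 0 = 0$)
$t{\left(-9,21 \right)} - -1131032 = 0 - -1131032 = 0 + 1131032 = 1131032$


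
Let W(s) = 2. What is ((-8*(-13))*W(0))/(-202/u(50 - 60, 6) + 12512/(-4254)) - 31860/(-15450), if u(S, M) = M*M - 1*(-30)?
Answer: -471431058/14463775 ≈ -32.594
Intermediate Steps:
u(S, M) = 30 + M² (u(S, M) = M² + 30 = 30 + M²)
((-8*(-13))*W(0))/(-202/u(50 - 60, 6) + 12512/(-4254)) - 31860/(-15450) = (-8*(-13)*2)/(-202/(30 + 6²) + 12512/(-4254)) - 31860/(-15450) = (104*2)/(-202/(30 + 36) + 12512*(-1/4254)) - 31860*(-1/15450) = 208/(-202/66 - 6256/2127) + 1062/515 = 208/(-202*1/66 - 6256/2127) + 1062/515 = 208/(-101/33 - 6256/2127) + 1062/515 = 208/(-140425/23397) + 1062/515 = 208*(-23397/140425) + 1062/515 = -4866576/140425 + 1062/515 = -471431058/14463775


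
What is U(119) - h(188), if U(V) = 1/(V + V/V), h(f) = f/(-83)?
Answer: 22643/9960 ≈ 2.2734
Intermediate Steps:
h(f) = -f/83 (h(f) = f*(-1/83) = -f/83)
U(V) = 1/(1 + V) (U(V) = 1/(V + 1) = 1/(1 + V))
U(119) - h(188) = 1/(1 + 119) - (-1)*188/83 = 1/120 - 1*(-188/83) = 1/120 + 188/83 = 22643/9960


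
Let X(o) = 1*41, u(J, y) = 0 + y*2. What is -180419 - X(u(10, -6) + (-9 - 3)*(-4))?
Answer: -180460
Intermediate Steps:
u(J, y) = 2*y (u(J, y) = 0 + 2*y = 2*y)
X(o) = 41
-180419 - X(u(10, -6) + (-9 - 3)*(-4)) = -180419 - 1*41 = -180419 - 41 = -180460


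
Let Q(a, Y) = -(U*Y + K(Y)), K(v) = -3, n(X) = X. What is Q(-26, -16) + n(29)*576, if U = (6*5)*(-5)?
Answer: 14307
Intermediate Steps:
U = -150 (U = 30*(-5) = -150)
Q(a, Y) = 3 + 150*Y (Q(a, Y) = -(-150*Y - 3) = -(-3 - 150*Y) = 3 + 150*Y)
Q(-26, -16) + n(29)*576 = (3 + 150*(-16)) + 29*576 = (3 - 2400) + 16704 = -2397 + 16704 = 14307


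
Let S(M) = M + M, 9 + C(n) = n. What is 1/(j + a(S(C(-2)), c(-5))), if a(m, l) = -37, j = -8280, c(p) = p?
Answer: -1/8317 ≈ -0.00012024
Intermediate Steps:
C(n) = -9 + n
S(M) = 2*M
1/(j + a(S(C(-2)), c(-5))) = 1/(-8280 - 37) = 1/(-8317) = -1/8317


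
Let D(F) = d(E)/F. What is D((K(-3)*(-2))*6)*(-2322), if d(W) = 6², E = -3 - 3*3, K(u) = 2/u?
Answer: -10449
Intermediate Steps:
E = -12 (E = -3 - 9 = -12)
d(W) = 36
D(F) = 36/F
D((K(-3)*(-2))*6)*(-2322) = (36/((((2/(-3))*(-2))*6)))*(-2322) = (36/((((2*(-⅓))*(-2))*6)))*(-2322) = (36/((-⅔*(-2)*6)))*(-2322) = (36/(((4/3)*6)))*(-2322) = (36/8)*(-2322) = (36*(⅛))*(-2322) = (9/2)*(-2322) = -10449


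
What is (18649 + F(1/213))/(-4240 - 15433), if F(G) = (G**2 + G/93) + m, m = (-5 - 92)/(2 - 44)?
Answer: -40805223227/43040471362 ≈ -0.94807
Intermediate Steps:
m = 97/42 (m = -97/(-42) = -97*(-1/42) = 97/42 ≈ 2.3095)
F(G) = 97/42 + G**2 + G/93 (F(G) = (G**2 + G/93) + 97/42 = 97/42 + G**2 + G/93)
(18649 + F(1/213))/(-4240 - 15433) = (18649 + (97/42 + (1/213)**2 + (1/93)/213))/(-4240 - 15433) = (18649 + (97/42 + (1/213)**2 + (1/93)*(1/213)))/(-19673) = (18649 + (97/42 + 1/45369 + 1/19809))*(-1/19673) = (18649 + 5052921/2187794)*(-1/19673) = (40805223227/2187794)*(-1/19673) = -40805223227/43040471362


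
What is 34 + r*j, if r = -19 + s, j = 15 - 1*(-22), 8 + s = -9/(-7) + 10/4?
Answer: -11549/14 ≈ -824.93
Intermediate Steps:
s = -59/14 (s = -8 + (-9/(-7) + 10/4) = -8 + (-9*(-⅐) + 10*(¼)) = -8 + (9/7 + 5/2) = -8 + 53/14 = -59/14 ≈ -4.2143)
j = 37 (j = 15 + 22 = 37)
r = -325/14 (r = -19 - 59/14 = -325/14 ≈ -23.214)
34 + r*j = 34 - 325/14*37 = 34 - 12025/14 = -11549/14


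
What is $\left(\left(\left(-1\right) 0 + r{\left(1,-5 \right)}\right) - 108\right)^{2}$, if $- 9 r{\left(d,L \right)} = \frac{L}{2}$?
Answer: $\frac{3759721}{324} \approx 11604.0$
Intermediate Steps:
$r{\left(d,L \right)} = - \frac{L}{18}$ ($r{\left(d,L \right)} = - \frac{L \frac{1}{2}}{9} = - \frac{\frac{1}{2} L}{9} = - \frac{L}{18}$)
$\left(\left(\left(-1\right) 0 + r{\left(1,-5 \right)}\right) - 108\right)^{2} = \left(\left(\left(-1\right) 0 - - \frac{5}{18}\right) - 108\right)^{2} = \left(\left(0 + \frac{5}{18}\right) - 108\right)^{2} = \left(\frac{5}{18} - 108\right)^{2} = \left(- \frac{1939}{18}\right)^{2} = \frac{3759721}{324}$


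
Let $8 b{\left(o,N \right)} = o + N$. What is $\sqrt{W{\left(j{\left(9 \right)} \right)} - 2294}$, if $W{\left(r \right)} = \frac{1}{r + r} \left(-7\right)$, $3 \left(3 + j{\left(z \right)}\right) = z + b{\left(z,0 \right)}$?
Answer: $\frac{i \sqrt{20730}}{3} \approx 47.993 i$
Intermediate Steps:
$b{\left(o,N \right)} = \frac{N}{8} + \frac{o}{8}$ ($b{\left(o,N \right)} = \frac{o + N}{8} = \frac{N + o}{8} = \frac{N}{8} + \frac{o}{8}$)
$j{\left(z \right)} = -3 + \frac{3 z}{8}$ ($j{\left(z \right)} = -3 + \frac{z + \left(\frac{1}{8} \cdot 0 + \frac{z}{8}\right)}{3} = -3 + \frac{z + \left(0 + \frac{z}{8}\right)}{3} = -3 + \frac{z + \frac{z}{8}}{3} = -3 + \frac{\frac{9}{8} z}{3} = -3 + \frac{3 z}{8}$)
$W{\left(r \right)} = - \frac{7}{2 r}$ ($W{\left(r \right)} = \frac{1}{2 r} \left(-7\right) = - \frac{7}{2 r}$)
$\sqrt{W{\left(j{\left(9 \right)} \right)} - 2294} = \sqrt{- \frac{7}{2 \left(-3 + \frac{3}{8} \cdot 9\right)} - 2294} = \sqrt{- \frac{7}{2 \left(-3 + \frac{27}{8}\right)} - 2294} = \sqrt{- \frac{7}{2 \cdot \frac{3}{8}} - 2294} = \sqrt{\left(- \frac{7}{2}\right) \frac{8}{3} - 2294} = \sqrt{- \frac{28}{3} - 2294} = \sqrt{- \frac{6910}{3}} = \frac{i \sqrt{20730}}{3}$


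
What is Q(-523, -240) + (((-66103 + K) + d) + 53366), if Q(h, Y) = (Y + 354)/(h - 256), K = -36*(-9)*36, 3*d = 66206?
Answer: 2582449/123 ≈ 20996.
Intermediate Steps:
d = 66206/3 (d = (⅓)*66206 = 66206/3 ≈ 22069.)
K = 11664 (K = 324*36 = 11664)
Q(h, Y) = (354 + Y)/(-256 + h)
Q(-523, -240) + (((-66103 + K) + d) + 53366) = (354 - 240)/(-256 - 523) + (((-66103 + 11664) + 66206/3) + 53366) = 114/(-779) + ((-54439 + 66206/3) + 53366) = -1/779*114 + (-97111/3 + 53366) = -6/41 + 62987/3 = 2582449/123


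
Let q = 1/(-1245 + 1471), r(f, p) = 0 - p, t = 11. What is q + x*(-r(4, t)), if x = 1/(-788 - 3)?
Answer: -15/1582 ≈ -0.0094817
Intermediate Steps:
r(f, p) = -p
x = -1/791 (x = 1/(-791) = -1/791 ≈ -0.0012642)
q = 1/226 ≈ 0.0044248
q + x*(-r(4, t)) = 1/226 - (-1)*(-1*11)/791 = 1/226 - (-1)*(-11)/791 = 1/226 - 1/791*11 = 1/226 - 11/791 = -15/1582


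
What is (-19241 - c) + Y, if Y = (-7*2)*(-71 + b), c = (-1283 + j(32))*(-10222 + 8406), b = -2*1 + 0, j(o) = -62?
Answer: -2460739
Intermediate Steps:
b = -2 (b = -2 + 0 = -2)
c = 2442520 (c = (-1283 - 62)*(-10222 + 8406) = -1345*(-1816) = 2442520)
Y = 1022 (Y = (-7*2)*(-71 - 2) = -14*(-73) = 1022)
(-19241 - c) + Y = (-19241 - 1*2442520) + 1022 = (-19241 - 2442520) + 1022 = -2461761 + 1022 = -2460739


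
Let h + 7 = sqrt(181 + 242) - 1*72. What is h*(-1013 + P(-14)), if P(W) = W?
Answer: 81133 - 3081*sqrt(47) ≈ 60011.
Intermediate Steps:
h = -79 + 3*sqrt(47) (h = -7 + (sqrt(181 + 242) - 1*72) = -7 + (sqrt(423) - 72) = -7 + (3*sqrt(47) - 72) = -7 + (-72 + 3*sqrt(47)) = -79 + 3*sqrt(47) ≈ -58.433)
h*(-1013 + P(-14)) = (-79 + 3*sqrt(47))*(-1013 - 14) = (-79 + 3*sqrt(47))*(-1027) = 81133 - 3081*sqrt(47)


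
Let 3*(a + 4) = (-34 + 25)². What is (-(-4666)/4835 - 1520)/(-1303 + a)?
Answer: 3672267/3094400 ≈ 1.1867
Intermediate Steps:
a = 23 (a = -4 + (-34 + 25)²/3 = -4 + (⅓)*(-9)² = -4 + (⅓)*81 = -4 + 27 = 23)
(-(-4666)/4835 - 1520)/(-1303 + a) = (-(-4666)/4835 - 1520)/(-1303 + 23) = (-(-4666)/4835 - 1520)/(-1280) = (-1*(-4666/4835) - 1520)*(-1/1280) = (4666/4835 - 1520)*(-1/1280) = -7344534/4835*(-1/1280) = 3672267/3094400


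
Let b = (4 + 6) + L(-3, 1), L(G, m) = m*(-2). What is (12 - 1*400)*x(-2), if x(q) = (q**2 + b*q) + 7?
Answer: 1940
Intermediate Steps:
L(G, m) = -2*m
b = 8 (b = (4 + 6) - 2*1 = 10 - 2 = 8)
x(q) = 7 + q**2 + 8*q (x(q) = (q**2 + 8*q) + 7 = 7 + q**2 + 8*q)
(12 - 1*400)*x(-2) = (12 - 1*400)*(7 + (-2)**2 + 8*(-2)) = (12 - 400)*(7 + 4 - 16) = -388*(-5) = 1940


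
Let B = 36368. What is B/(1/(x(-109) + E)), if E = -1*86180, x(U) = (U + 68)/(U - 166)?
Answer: -861901924912/275 ≈ -3.1342e+9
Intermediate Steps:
x(U) = (68 + U)/(-166 + U)
E = -86180
B/(1/(x(-109) + E)) = 36368/(1/((68 - 109)/(-166 - 109) - 86180)) = 36368/(1/(-41/(-275) - 86180)) = 36368/(1/(-1/275*(-41) - 86180)) = 36368/(1/(41/275 - 86180)) = 36368/(1/(-23699459/275)) = 36368/(-275/23699459) = 36368*(-23699459/275) = -861901924912/275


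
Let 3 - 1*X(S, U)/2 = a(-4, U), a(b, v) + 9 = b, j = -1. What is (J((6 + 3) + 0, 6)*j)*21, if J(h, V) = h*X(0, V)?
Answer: -6048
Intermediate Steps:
a(b, v) = -9 + b
X(S, U) = 32 (X(S, U) = 6 - 2*(-9 - 4) = 6 - 2*(-13) = 6 + 26 = 32)
J(h, V) = 32*h (J(h, V) = h*32 = 32*h)
(J((6 + 3) + 0, 6)*j)*21 = ((32*((6 + 3) + 0))*(-1))*21 = ((32*(9 + 0))*(-1))*21 = ((32*9)*(-1))*21 = (288*(-1))*21 = -288*21 = -6048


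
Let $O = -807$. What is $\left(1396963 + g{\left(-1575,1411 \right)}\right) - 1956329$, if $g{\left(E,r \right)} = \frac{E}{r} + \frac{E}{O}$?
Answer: $- \frac{212312082494}{379559} \approx -5.5937 \cdot 10^{5}$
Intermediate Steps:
$g{\left(E,r \right)} = - \frac{E}{807} + \frac{E}{r}$ ($g{\left(E,r \right)} = \frac{E}{r} + \frac{E}{-807} = \frac{E}{r} + E \left(- \frac{1}{807}\right) = \frac{E}{r} - \frac{E}{807} = - \frac{E}{807} + \frac{E}{r}$)
$\left(1396963 + g{\left(-1575,1411 \right)}\right) - 1956329 = \left(1396963 - \left(- \frac{525}{269} + \frac{1575}{1411}\right)\right) - 1956329 = \left(1396963 + \left(\frac{525}{269} - \frac{1575}{1411}\right)\right) - 1956329 = \left(1396963 + \frac{317100}{379559}\right) - 1956329 = \frac{530230196417}{379559} - 1956329 = - \frac{212312082494}{379559}$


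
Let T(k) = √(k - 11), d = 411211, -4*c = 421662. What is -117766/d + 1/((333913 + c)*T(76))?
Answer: -117766/411211 + 2*√65/29704675 ≈ -0.28639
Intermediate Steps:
c = -210831/2 (c = -¼*421662 = -210831/2 ≈ -1.0542e+5)
T(k) = √(-11 + k)
-117766/d + 1/((333913 + c)*T(76)) = -117766/411211 + 1/((333913 - 210831/2)*(√(-11 + 76))) = -117766*1/411211 + 1/((456995/2)*(√65)) = -117766/411211 + 2*(√65/65)/456995 = -117766/411211 + 2*√65/29704675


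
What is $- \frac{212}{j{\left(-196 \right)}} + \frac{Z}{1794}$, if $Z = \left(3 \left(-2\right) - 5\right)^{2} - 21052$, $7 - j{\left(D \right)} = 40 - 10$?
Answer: $- \frac{1465}{598} \approx -2.4498$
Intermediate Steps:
$j{\left(D \right)} = -23$ ($j{\left(D \right)} = 7 - \left(40 - 10\right) = 7 - 30 = -23$)
$Z = -20931$ ($Z = \left(-6 - 5\right)^{2} - 21052 = \left(-11\right)^{2} - 21052 = 121 - 21052 = -20931$)
$- \frac{212}{j{\left(-196 \right)}} + \frac{Z}{1794} = - \frac{212}{-23} - \frac{20931}{1794} = \left(-212\right) \left(- \frac{1}{23}\right) - \frac{6977}{598} = \frac{212}{23} - \frac{6977}{598} = - \frac{1465}{598}$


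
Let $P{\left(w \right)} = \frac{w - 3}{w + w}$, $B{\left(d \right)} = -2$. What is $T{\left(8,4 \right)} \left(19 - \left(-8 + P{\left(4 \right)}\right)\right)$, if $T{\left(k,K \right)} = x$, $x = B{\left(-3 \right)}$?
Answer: $- \frac{215}{4} \approx -53.75$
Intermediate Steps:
$x = -2$
$T{\left(k,K \right)} = -2$
$P{\left(w \right)} = \frac{-3 + w}{2 w}$
$T{\left(8,4 \right)} \left(19 - \left(-8 + P{\left(4 \right)}\right)\right) = - 2 \left(19 + \left(\left(10 - 2\right) - \frac{-3 + 4}{2 \cdot 4}\right)\right) = - 2 \left(19 + \left(8 - \frac{1}{2} \cdot \frac{1}{4} \cdot 1\right)\right) = - 2 \left(19 + \left(8 - \frac{1}{8}\right)\right) = - 2 \left(19 + \frac{63}{8}\right) = \left(-2\right) \frac{215}{8} = - \frac{215}{4}$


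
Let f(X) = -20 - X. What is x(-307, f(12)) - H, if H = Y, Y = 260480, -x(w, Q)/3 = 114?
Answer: -260822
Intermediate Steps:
x(w, Q) = -342 (x(w, Q) = -3*114 = -342)
H = 260480
x(-307, f(12)) - H = -342 - 1*260480 = -342 - 260480 = -260822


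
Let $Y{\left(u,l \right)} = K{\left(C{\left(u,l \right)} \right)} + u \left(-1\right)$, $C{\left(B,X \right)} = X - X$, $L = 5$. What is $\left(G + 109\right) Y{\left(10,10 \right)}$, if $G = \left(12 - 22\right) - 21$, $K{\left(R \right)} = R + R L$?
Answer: $-780$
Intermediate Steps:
$C{\left(B,X \right)} = 0$
$K{\left(R \right)} = 6 R$ ($K{\left(R \right)} = R + R 5 = R + 5 R = 6 R$)
$Y{\left(u,l \right)} = - u$ ($Y{\left(u,l \right)} = 6 \cdot 0 + u \left(-1\right) = 0 - u = - u$)
$G = -31$ ($G = -10 - 21 = -31$)
$\left(G + 109\right) Y{\left(10,10 \right)} = \left(-31 + 109\right) \left(\left(-1\right) 10\right) = 78 \left(-10\right) = -780$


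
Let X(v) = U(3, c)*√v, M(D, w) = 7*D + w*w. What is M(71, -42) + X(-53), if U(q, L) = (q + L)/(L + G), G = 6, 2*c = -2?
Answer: 2261 + 2*I*√53/5 ≈ 2261.0 + 2.912*I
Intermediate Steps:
c = -1 (c = (½)*(-2) = -1)
U(q, L) = (L + q)/(6 + L) (U(q, L) = (q + L)/(L + 6) = (L + q)/(6 + L))
M(D, w) = w² + 7*D (M(D, w) = 7*D + w² = w² + 7*D)
X(v) = 2*√v/5 (X(v) = ((-1 + 3)/(6 - 1))*√v = (2/5)*√v = ((⅕)*2)*√v = 2*√v/5)
M(71, -42) + X(-53) = ((-42)² + 7*71) + 2*√(-53)/5 = (1764 + 497) + 2*(I*√53)/5 = 2261 + 2*I*√53/5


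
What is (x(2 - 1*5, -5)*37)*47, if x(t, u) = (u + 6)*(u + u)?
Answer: -17390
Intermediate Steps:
x(t, u) = 2*u*(6 + u) (x(t, u) = (6 + u)*(2*u) = 2*u*(6 + u))
(x(2 - 1*5, -5)*37)*47 = ((2*(-5)*(6 - 5))*37)*47 = ((2*(-5)*1)*37)*47 = -10*37*47 = -370*47 = -17390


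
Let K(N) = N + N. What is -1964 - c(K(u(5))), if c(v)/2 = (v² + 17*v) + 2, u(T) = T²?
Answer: -8668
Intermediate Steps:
K(N) = 2*N
c(v) = 4 + 2*v² + 34*v (c(v) = 2*((v² + 17*v) + 2) = 2*(2 + v² + 17*v) = 4 + 2*v² + 34*v)
-1964 - c(K(u(5))) = -1964 - (4 + 2*(2*5²)² + 34*(2*5²)) = -1964 - (4 + 2*(2*25)² + 34*(2*25)) = -1964 - (4 + 2*50² + 34*50) = -1964 - (4 + 2*2500 + 1700) = -1964 - (4 + 5000 + 1700) = -1964 - 1*6704 = -1964 - 6704 = -8668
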